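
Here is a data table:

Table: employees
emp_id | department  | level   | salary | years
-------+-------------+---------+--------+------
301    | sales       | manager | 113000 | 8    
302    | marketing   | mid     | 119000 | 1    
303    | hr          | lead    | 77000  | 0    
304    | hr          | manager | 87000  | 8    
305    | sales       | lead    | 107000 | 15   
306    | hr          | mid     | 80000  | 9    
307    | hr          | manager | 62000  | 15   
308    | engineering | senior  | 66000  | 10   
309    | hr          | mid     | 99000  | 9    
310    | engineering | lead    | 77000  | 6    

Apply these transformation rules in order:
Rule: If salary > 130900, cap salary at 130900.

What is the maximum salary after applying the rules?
119000

Step 1: Original maximum salary = 119000
Step 2: Check cap of 130900 against maximum
Step 3: No records exceed the cap (max 119000 <= cap 130900), so no capping applies
Step 4: Maximum after transformation = 119000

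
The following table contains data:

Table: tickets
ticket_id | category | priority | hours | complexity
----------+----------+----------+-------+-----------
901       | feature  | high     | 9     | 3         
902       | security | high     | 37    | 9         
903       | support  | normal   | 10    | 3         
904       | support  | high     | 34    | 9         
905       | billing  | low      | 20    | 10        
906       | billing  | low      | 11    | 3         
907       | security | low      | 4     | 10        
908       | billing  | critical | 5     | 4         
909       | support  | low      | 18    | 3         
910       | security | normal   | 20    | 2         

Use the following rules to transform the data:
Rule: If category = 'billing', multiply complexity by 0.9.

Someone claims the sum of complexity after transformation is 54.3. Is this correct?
Yes, the result is correct.

Step 1: Calculate the correct sum after transformation
Step 2: Apply multiplier 0.9 to records where category = 'billing'
Step 3: Correct result = 54.3
Step 4: Claimed result = 54.3
Step 5: 54.3 = 54.3 ✓
Conclusion: The claimed result is correct.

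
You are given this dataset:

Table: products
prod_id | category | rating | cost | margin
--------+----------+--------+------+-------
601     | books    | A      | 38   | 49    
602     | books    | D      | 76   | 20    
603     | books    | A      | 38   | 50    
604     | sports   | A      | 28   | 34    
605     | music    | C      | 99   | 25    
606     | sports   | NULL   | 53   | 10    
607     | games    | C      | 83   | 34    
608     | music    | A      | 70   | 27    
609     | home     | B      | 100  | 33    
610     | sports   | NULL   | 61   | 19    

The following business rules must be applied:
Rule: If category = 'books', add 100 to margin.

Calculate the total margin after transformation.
601

Step 1: Count records where category = 'books': 3
Step 2: Total bonus added: 3 × 100 = 300
Step 3: Original sum of margin: 301
Step 4: Final sum = 301 + 300 = 601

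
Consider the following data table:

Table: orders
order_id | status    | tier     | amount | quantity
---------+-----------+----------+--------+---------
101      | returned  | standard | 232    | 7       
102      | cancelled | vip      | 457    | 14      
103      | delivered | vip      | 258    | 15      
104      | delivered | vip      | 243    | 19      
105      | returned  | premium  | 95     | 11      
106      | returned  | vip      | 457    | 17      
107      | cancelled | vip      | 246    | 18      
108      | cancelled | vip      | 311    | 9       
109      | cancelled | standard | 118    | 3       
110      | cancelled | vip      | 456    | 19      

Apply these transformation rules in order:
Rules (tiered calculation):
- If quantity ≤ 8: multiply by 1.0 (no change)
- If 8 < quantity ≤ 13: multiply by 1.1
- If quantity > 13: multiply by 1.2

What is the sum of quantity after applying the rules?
154.4

Step 1: Tier 1 (quantity ≤ 8): 2 records, sum = 10 × 1.0 = 10.0
Step 2: Tier 2 (8 < quantity ≤ 13): 2 records, sum = 20 × 1.1 = 22.0
Step 3: Tier 3 (quantity > 13): 6 records, sum = 102 × 1.2 = 122.4
Step 4: Final sum = 10.0 + 22.0 + 122.4 = 154.4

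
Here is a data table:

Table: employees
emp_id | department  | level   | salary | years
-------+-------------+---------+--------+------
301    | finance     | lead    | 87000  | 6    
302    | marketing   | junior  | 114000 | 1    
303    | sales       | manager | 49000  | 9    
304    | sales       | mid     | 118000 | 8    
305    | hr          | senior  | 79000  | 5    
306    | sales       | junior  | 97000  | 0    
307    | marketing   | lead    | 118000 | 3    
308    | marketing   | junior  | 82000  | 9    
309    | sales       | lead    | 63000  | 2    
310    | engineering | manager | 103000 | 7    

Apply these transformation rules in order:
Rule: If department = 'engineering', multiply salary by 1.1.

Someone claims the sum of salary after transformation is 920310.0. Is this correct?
No, the correct result is 920300.0.

Step 1: Calculate the correct sum after transformation
Step 2: Apply multiplier 1.1 to records where department = 'engineering'
Step 3: Correct result = 920300.0
Step 4: Claimed result = 920310.0
Step 5: 920300.0 ≠ 920310.0
Conclusion: The claimed result is incorrect. The correct answer is 920300.0.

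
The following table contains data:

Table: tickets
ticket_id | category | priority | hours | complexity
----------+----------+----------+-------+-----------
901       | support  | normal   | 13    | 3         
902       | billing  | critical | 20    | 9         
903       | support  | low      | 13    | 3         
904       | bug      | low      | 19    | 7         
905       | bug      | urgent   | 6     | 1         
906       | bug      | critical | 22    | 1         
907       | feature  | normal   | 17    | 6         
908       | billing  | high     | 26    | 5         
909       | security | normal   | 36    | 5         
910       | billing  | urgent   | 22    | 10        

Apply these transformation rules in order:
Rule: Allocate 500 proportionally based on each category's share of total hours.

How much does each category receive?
billing: 175.26, bug: 121.13, feature: 43.81, security: 92.78, support: 67.01

Step 1: Calculate total hours = 194
Step 2: Calculate each category's proportion:
  billing: 68/194 = 35.05% → 175.26
  bug: 47/194 = 24.23% → 121.13
  feature: 17/194 = 8.76% → 43.81
  security: 36/194 = 18.56% → 92.78
  support: 26/194 = 13.40% → 67.01
Step 3: Verify: sum of allocations ≈ 500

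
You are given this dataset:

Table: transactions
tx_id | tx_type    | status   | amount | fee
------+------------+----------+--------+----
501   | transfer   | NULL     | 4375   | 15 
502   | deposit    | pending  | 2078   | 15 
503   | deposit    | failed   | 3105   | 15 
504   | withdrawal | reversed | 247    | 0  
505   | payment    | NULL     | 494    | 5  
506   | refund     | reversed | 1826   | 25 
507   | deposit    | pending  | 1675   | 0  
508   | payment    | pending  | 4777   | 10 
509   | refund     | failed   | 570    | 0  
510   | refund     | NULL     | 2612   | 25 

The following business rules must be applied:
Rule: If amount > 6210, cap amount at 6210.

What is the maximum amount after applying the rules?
4777

Step 1: Original maximum amount = 4777
Step 2: Check cap of 6210 against maximum
Step 3: No records exceed the cap (max 4777 <= cap 6210), so no capping applies
Step 4: Maximum after transformation = 4777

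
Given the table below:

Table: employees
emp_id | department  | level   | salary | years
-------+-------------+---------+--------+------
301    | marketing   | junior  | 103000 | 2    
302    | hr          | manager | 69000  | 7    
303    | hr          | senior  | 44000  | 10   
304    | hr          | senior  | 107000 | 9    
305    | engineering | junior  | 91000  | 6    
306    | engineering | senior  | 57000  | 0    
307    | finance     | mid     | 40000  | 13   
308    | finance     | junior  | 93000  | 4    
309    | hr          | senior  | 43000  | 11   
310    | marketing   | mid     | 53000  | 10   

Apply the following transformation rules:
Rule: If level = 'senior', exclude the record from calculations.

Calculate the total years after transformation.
42

Step 1: Identify records where level = 'senior'
Step 2: The excluded records sum to 30
Step 3: Original total years = 72
Step 4: Remaining total = 72 - 30 = 42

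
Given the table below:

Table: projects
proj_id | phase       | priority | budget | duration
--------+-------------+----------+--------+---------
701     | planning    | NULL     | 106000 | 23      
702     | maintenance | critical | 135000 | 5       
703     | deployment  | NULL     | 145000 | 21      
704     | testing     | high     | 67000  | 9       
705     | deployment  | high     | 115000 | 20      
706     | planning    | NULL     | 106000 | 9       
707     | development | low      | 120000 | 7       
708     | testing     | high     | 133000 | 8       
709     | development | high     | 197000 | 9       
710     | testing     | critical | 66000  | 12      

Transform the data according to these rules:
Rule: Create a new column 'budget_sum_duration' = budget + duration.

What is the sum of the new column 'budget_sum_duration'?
1190123

Step 1: For each record, compute budget + duration
Example calculations:
  106000 + 23 = 106023
  135000 + 5 = 135005
  145000 + 21 = 145021
  ...
Step 2: Sum all derived values
Step 3: Total = 1190123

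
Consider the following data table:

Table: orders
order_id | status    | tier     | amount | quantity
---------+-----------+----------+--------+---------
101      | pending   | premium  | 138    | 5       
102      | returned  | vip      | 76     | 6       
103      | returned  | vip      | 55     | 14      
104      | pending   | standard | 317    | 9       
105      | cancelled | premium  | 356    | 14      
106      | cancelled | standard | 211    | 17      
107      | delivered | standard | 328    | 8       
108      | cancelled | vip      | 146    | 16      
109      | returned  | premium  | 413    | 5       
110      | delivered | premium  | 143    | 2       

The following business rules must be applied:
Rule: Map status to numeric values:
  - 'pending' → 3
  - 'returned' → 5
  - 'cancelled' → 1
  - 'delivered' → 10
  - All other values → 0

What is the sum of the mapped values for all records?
44

Step 1: Apply mapping to each record
Step 2: Count by status:
  'pending': 2 records × 3 = 6
  'returned': 3 records × 5 = 15
  'cancelled': 3 records × 1 = 3
  'delivered': 2 records × 10 = 20
Step 3: Sum all mapped values = 44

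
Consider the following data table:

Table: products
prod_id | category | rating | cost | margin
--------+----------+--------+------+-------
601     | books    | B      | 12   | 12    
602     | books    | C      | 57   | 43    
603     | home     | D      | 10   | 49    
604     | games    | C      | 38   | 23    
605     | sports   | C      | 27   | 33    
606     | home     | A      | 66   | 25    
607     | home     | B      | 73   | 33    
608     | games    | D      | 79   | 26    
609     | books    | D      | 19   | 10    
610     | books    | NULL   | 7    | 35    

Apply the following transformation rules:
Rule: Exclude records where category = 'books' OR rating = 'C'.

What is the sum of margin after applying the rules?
133

Step 1: Find records where category = 'books' OR rating = 'C'
Step 2: 6 records match, summing to 156
Step 3: Original sum: 289
Step 4: Remaining sum = 289 - 156 = 133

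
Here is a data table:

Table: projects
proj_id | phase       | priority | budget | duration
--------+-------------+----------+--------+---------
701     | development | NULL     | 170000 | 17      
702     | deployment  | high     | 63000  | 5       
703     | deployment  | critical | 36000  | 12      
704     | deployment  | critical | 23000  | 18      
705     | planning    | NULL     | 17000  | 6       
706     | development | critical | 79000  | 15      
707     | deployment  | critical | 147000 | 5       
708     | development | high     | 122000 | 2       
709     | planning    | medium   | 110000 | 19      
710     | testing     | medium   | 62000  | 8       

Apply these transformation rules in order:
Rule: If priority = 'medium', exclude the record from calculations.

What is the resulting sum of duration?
80

Step 1: Identify records where priority = 'medium'
Step 2: The excluded records sum to 27
Step 3: Original total duration = 107
Step 4: Remaining total = 107 - 27 = 80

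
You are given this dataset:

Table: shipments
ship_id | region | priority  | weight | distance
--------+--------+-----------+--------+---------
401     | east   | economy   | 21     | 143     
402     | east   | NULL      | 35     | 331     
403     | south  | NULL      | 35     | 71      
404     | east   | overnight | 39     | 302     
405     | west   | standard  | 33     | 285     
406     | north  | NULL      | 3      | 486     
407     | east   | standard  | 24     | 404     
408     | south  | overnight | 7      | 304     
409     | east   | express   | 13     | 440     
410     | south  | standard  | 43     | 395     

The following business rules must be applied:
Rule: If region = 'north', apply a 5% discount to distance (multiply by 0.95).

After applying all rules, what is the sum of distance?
3136.7

Step 1: Records with region = 'north' have total distance = 486
Step 2: Apply multiplier: 486 × 0.95 = 461.7
Step 3: Other records total: 2675
Step 4: Final sum = 461.7 + 2675 = 3136.7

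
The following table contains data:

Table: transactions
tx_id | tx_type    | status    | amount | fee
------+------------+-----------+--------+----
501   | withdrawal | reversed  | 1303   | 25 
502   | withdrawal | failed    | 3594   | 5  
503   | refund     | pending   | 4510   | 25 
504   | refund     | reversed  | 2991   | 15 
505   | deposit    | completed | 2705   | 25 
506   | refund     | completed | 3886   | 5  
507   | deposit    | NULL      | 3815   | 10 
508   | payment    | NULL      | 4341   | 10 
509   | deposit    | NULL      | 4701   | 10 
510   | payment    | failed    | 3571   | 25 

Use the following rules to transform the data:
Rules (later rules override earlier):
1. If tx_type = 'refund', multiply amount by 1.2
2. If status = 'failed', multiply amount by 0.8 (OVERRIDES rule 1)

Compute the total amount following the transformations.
36261.4

Step 1: Rule 2 takes priority for records with status = 'failed'
  - 2 records: 7165 × 0.8 = 5732.0
Step 2: Rule 1 applies to remaining records with tx_type = 'refund'
  - 3 records: 11387 × 1.2 = 13664.4
Step 3: Other records unchanged: 16865
Step 4: Final sum = 5732.0 + 13664.4 + 16865 = 36261.4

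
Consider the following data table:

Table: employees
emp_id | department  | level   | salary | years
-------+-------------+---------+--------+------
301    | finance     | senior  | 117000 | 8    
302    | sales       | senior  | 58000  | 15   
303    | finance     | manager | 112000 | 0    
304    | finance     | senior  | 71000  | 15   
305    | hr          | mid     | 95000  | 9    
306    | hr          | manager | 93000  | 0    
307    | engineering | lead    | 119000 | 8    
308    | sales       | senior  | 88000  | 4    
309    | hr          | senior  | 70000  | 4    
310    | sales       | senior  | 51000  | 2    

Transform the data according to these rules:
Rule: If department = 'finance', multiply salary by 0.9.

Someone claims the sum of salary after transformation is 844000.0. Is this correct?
Yes, the result is correct.

Step 1: Calculate the correct sum after transformation
Step 2: Apply multiplier 0.9 to records where department = 'finance'
Step 3: Correct result = 844000.0
Step 4: Claimed result = 844000.0
Step 5: 844000.0 = 844000.0 ✓
Conclusion: The claimed result is correct.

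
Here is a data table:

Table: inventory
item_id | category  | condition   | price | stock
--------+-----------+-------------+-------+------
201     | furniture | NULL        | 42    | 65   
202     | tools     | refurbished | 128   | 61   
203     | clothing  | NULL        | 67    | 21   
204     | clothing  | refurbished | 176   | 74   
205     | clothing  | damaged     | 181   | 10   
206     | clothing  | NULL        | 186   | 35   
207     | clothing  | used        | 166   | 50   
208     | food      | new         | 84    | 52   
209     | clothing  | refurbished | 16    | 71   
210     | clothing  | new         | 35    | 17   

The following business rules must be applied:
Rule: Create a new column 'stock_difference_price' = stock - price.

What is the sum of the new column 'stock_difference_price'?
-625

Step 1: For each record, compute stock - price
Example calculations:
  65 - 42 = 23
  61 - 128 = -67
  21 - 67 = -46
  ...
Step 2: Sum all derived values
Step 3: Total = -625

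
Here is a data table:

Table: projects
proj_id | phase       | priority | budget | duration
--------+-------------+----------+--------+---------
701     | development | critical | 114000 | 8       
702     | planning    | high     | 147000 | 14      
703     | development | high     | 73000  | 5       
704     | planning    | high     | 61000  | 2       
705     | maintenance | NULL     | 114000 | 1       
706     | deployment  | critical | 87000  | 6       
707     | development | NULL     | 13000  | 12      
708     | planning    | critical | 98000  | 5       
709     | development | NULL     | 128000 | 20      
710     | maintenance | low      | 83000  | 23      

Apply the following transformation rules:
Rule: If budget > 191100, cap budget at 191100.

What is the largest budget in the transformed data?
147000

Step 1: Original maximum budget = 147000
Step 2: Check cap of 191100 against maximum
Step 3: No records exceed the cap (max 147000 <= cap 191100), so no capping applies
Step 4: Maximum after transformation = 147000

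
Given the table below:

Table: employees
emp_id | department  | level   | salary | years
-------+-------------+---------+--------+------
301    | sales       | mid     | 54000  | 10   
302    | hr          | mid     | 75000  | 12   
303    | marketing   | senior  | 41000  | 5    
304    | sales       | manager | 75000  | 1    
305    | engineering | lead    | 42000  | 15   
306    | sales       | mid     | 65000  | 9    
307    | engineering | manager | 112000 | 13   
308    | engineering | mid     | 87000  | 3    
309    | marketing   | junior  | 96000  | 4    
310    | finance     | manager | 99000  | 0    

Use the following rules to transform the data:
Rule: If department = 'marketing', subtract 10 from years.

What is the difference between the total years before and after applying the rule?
20

Step 1: Original sum of years = 72
Step 2: 2 records have department = 'marketing'
Step 3: Each affected record changes by -10
Step 4: Total change = 2 × -10 = -20
Step 5: New sum = 72 + -20 = 52
Step 6: Difference = |52 - 72| = 20
        (Sum decreased by 20)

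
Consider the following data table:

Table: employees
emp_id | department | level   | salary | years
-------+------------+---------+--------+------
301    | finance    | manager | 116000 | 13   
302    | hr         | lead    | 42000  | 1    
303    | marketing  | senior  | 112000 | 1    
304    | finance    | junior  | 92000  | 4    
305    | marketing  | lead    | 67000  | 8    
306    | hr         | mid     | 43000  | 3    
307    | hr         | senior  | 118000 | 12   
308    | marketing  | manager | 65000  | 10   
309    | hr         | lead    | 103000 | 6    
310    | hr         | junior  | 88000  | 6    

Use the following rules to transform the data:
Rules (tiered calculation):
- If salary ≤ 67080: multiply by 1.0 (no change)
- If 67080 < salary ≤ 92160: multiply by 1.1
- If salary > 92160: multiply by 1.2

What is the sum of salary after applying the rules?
953800.0

Step 1: Tier 1 (salary ≤ 67080): 4 records, sum = 217000 × 1.0 = 217000.0
Step 2: Tier 2 (67080 < salary ≤ 92160): 2 records, sum = 180000 × 1.1 = 198000.0
Step 3: Tier 3 (salary > 92160): 4 records, sum = 449000 × 1.2 = 538800.0
Step 4: Final sum = 217000.0 + 198000.0 + 538800.0 = 953800.0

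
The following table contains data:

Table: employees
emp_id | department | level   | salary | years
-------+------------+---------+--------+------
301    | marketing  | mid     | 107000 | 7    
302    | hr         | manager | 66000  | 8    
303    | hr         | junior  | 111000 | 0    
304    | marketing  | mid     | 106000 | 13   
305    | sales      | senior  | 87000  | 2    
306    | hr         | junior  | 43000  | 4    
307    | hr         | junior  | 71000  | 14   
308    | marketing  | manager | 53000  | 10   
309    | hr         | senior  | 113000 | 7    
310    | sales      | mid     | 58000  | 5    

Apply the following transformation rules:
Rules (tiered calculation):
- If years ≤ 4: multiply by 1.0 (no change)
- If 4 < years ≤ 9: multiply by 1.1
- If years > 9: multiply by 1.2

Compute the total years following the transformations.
80.1

Step 1: Tier 1 (years ≤ 4): 3 records, sum = 6 × 1.0 = 6.0
Step 2: Tier 2 (4 < years ≤ 9): 4 records, sum = 27 × 1.1 = 29.7
Step 3: Tier 3 (years > 9): 3 records, sum = 37 × 1.2 = 44.4
Step 4: Final sum = 6.0 + 29.7 + 44.4 = 80.1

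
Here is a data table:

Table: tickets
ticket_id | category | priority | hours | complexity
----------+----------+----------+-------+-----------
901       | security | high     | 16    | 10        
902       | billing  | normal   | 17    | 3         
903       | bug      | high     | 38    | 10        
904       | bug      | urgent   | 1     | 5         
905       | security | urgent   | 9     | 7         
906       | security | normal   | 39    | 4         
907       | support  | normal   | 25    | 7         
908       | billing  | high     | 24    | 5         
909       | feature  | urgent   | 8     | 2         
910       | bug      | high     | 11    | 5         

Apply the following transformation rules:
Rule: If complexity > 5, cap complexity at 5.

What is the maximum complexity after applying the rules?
5

Step 1: Original maximum complexity = 10
Step 2: Apply cap at 5
Step 3: 4 records had complexity > 5 and were capped
Step 4: Maximum after transformation = 5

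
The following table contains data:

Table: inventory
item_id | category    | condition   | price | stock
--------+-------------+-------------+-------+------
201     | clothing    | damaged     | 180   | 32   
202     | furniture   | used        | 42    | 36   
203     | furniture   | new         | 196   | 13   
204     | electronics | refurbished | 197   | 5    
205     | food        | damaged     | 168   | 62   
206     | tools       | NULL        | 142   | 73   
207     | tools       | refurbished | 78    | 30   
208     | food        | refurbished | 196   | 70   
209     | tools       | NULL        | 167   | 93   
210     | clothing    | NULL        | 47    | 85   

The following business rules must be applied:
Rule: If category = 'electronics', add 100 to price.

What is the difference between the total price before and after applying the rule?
100

Step 1: Original sum of price = 1413
Step 2: 1 records have category = 'electronics'
Step 3: Each affected record changes by 100
Step 4: Total change = 1 × 100 = 100
Step 5: New sum = 1413 + 100 = 1513
Step 6: Difference = |1513 - 1413| = 100
        (Sum increased by 100)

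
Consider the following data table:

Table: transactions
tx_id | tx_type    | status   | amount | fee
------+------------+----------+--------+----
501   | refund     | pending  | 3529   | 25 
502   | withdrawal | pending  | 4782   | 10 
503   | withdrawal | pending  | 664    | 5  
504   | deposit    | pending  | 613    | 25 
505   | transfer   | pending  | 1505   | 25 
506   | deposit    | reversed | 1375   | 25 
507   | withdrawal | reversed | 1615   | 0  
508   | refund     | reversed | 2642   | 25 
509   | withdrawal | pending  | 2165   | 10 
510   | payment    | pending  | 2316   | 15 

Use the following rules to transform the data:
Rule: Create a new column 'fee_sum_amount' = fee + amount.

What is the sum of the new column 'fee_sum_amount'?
21371

Step 1: For each record, compute fee + amount
Example calculations:
  25 + 3529 = 3554
  10 + 4782 = 4792
  5 + 664 = 669
  ...
Step 2: Sum all derived values
Step 3: Total = 21371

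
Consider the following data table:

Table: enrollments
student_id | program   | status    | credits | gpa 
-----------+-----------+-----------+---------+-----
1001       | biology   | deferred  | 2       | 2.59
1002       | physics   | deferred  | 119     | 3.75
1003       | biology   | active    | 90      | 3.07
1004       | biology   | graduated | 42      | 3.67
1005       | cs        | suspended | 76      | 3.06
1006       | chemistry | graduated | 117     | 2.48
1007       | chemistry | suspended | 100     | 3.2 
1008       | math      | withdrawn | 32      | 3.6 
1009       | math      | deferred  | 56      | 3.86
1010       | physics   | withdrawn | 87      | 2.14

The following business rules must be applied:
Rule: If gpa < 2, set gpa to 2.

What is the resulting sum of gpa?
31.42

Step 1: 0 records have gpa < 2
Step 2: These records originally summed to 0
Step 3: After setting to minimum: 0 × 2 = 0
Step 4: Unaffected records sum: 31.42
Step 5: Final sum = 0 + 31.42 = 31.42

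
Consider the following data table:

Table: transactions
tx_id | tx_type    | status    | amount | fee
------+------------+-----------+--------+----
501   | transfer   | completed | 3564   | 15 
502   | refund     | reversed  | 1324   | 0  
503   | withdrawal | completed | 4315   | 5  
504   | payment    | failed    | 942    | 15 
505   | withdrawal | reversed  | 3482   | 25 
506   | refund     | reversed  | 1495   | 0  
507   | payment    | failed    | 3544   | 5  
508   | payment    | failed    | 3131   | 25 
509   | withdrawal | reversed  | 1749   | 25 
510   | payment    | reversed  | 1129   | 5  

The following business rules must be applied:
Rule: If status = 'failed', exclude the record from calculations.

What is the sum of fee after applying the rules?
75

Step 1: Identify records where status = 'failed'
Step 2: The excluded records sum to 45
Step 3: Original total fee = 120
Step 4: Remaining total = 120 - 45 = 75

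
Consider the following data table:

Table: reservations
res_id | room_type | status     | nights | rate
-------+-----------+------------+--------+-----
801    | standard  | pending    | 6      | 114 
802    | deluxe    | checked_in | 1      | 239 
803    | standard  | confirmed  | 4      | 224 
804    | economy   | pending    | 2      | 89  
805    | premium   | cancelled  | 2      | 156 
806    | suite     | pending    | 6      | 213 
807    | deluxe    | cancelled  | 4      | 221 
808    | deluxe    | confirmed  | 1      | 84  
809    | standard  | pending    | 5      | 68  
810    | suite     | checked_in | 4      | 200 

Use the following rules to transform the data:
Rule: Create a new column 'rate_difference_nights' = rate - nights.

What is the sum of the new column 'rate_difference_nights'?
1573

Step 1: For each record, compute rate - nights
Example calculations:
  114 - 6 = 108
  239 - 1 = 238
  224 - 4 = 220
  ...
Step 2: Sum all derived values
Step 3: Total = 1573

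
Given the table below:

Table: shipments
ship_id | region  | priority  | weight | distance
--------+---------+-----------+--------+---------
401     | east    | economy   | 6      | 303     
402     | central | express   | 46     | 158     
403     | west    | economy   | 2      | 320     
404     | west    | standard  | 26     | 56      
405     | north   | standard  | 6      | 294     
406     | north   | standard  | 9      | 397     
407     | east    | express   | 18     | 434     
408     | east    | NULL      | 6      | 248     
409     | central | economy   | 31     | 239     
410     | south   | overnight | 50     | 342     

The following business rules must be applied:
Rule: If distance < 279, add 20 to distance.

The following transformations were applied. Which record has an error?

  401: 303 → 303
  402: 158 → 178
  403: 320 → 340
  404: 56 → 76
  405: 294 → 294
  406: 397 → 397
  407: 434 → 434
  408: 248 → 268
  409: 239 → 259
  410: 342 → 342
Record 403 has an error. The correct transformed value should be 320, not 340.

Step 1: Check each record against the rule
Step 2: Record 403 has distance = 320
Step 3: Since 320 >= 279, the bonus should not have been applied
Step 4: Correct value = 320, but claimed value = 340
Conclusion: Record 403 has the error.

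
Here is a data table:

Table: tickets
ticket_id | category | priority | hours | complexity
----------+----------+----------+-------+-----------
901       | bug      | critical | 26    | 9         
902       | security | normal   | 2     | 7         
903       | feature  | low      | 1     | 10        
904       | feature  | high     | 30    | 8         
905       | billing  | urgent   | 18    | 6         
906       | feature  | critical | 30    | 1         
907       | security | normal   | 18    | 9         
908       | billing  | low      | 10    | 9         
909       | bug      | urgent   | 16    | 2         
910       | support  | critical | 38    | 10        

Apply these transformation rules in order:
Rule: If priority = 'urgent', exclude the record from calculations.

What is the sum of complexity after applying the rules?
63

Step 1: Identify records where priority = 'urgent'
Step 2: The excluded records sum to 8
Step 3: Original total complexity = 71
Step 4: Remaining total = 71 - 8 = 63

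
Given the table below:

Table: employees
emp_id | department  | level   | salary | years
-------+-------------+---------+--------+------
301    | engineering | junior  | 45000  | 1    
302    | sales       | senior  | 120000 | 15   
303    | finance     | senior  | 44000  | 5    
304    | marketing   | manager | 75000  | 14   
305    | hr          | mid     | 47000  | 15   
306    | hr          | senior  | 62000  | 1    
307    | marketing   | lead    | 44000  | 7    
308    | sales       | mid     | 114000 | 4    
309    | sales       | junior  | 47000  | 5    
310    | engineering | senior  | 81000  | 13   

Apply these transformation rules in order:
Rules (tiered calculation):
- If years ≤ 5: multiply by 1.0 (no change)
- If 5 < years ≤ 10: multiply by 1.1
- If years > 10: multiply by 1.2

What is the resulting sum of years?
92.1

Step 1: Tier 1 (years ≤ 5): 5 records, sum = 16 × 1.0 = 16.0
Step 2: Tier 2 (5 < years ≤ 10): 1 records, sum = 7 × 1.1 = 7.7
Step 3: Tier 3 (years > 10): 4 records, sum = 57 × 1.2 = 68.4
Step 4: Final sum = 16.0 + 7.7 + 68.4 = 92.1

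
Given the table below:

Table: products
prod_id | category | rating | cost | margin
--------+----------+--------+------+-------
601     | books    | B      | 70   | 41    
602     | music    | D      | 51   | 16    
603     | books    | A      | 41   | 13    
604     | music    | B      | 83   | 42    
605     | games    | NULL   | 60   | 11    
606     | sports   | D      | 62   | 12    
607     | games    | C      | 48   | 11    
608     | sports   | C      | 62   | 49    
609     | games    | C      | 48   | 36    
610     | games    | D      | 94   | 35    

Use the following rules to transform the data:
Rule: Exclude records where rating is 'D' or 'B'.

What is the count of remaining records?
5

Step 1: Count records to exclude
  - 3 (D) + 2 (B) = 5 records
Step 2: Total records: 10
Step 3: Remaining = 10 - 5 = 5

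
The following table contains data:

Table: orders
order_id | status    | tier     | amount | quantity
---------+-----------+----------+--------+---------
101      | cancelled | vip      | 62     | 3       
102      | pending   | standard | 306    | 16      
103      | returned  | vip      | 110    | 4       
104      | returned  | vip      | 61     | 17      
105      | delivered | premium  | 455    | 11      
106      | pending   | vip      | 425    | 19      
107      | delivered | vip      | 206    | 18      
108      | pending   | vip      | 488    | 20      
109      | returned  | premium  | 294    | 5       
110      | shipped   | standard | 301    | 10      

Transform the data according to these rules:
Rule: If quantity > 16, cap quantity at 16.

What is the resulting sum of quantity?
113

Step 1: 4 records have quantity > 16
Step 2: These records originally summed to 74
Step 3: After capping: 4 × 16 = 64
Step 4: Unaffected records sum: 49
Step 5: Final sum = 64 + 49 = 113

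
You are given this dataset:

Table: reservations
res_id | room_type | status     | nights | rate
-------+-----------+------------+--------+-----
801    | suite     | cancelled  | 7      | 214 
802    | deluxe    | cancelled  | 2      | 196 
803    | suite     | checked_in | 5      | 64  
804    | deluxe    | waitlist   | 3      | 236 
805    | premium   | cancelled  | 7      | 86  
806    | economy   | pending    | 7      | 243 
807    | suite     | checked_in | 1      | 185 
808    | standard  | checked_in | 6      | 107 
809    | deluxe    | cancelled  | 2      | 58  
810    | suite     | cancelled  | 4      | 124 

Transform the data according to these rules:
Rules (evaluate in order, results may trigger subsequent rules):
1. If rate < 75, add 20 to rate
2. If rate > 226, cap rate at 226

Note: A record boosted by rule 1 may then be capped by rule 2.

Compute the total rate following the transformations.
1526

Step 1: Apply rule 1 to records with rate < 75
  - 2 records get bonus of 20
  - Of these, 0 records then exceed 226 and get capped
Step 2: Apply rule 2 to records with rate > 226
  - 2 records (original) are capped
Step 3: Calculate final sum = 1526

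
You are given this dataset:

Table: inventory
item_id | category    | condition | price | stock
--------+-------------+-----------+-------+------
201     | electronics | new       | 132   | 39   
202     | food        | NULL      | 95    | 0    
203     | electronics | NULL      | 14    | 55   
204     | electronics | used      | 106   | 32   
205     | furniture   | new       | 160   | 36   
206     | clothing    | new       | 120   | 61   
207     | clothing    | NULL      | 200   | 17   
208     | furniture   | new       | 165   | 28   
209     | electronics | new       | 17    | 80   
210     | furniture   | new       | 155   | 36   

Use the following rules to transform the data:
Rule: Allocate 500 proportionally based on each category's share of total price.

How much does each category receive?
clothing: 137.46, electronics: 115.55, food: 40.81, furniture: 206.19

Step 1: Calculate total price = 1164
Step 2: Calculate each category's proportion:
  clothing: 320/1164 = 27.49% → 137.46
  electronics: 269/1164 = 23.11% → 115.55
  food: 95/1164 = 8.16% → 40.81
  furniture: 480/1164 = 41.24% → 206.19
Step 3: Verify: sum of allocations ≈ 500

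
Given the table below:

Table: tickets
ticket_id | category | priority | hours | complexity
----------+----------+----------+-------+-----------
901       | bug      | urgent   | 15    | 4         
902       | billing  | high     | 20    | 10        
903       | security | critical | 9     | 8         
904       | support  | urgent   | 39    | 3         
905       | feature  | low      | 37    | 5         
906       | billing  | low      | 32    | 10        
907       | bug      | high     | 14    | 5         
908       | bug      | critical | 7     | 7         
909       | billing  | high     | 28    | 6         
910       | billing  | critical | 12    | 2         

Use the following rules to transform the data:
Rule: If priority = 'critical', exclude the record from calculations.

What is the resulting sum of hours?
185

Step 1: Identify records where priority = 'critical'
Step 2: The excluded records sum to 28
Step 3: Original total hours = 213
Step 4: Remaining total = 213 - 28 = 185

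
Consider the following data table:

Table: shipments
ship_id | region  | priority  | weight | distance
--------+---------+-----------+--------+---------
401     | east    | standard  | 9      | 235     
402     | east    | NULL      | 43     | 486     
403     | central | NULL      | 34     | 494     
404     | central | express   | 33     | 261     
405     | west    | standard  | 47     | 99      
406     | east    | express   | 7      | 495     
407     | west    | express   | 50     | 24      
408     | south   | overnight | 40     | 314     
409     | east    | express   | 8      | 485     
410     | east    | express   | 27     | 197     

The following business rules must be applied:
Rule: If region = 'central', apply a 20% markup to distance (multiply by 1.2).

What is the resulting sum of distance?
3241.0

Step 1: Records with region = 'central' have total distance = 755
Step 2: Apply multiplier: 755 × 1.2 = 906.0
Step 3: Other records total: 2335
Step 4: Final sum = 906.0 + 2335 = 3241.0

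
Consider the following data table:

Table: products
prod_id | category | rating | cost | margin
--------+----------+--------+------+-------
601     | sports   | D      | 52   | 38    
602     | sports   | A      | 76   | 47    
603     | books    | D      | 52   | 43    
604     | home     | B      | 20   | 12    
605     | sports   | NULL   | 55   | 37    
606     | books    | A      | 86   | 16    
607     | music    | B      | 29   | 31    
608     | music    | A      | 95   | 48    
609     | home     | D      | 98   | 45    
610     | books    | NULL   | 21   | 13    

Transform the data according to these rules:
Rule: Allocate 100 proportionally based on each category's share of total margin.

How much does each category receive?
books: 21.82, home: 17.27, music: 23.94, sports: 36.97

Step 1: Calculate total margin = 330
Step 2: Calculate each category's proportion:
  books: 72/330 = 21.82% → 21.82
  home: 57/330 = 17.27% → 17.27
  music: 79/330 = 23.94% → 23.94
  sports: 122/330 = 36.97% → 36.97
Step 3: Verify: sum of allocations ≈ 100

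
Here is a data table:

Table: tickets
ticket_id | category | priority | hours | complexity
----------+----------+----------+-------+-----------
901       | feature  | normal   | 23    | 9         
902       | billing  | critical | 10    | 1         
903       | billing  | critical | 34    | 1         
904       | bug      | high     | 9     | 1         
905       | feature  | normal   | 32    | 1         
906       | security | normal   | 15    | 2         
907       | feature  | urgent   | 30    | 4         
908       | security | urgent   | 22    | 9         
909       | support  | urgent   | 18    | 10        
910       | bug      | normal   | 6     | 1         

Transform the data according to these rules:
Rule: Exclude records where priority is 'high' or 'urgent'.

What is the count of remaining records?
6

Step 1: Count records to exclude
  - 1 (high) + 3 (urgent) = 4 records
Step 2: Total records: 10
Step 3: Remaining = 10 - 4 = 6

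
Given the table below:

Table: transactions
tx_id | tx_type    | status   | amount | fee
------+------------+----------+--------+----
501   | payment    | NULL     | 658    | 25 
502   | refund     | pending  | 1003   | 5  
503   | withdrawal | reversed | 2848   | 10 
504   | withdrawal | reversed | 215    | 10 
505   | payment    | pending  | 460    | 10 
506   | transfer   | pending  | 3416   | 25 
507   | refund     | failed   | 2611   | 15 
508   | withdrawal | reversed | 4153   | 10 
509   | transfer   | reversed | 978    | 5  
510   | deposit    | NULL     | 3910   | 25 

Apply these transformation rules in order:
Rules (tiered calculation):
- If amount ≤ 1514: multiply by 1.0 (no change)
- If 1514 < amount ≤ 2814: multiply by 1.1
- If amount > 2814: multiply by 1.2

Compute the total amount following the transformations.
23378.5

Step 1: Tier 1 (amount ≤ 1514): 5 records, sum = 3314 × 1.0 = 3314.0
Step 2: Tier 2 (1514 < amount ≤ 2814): 1 records, sum = 2611 × 1.1 = 2872.1
Step 3: Tier 3 (amount > 2814): 4 records, sum = 14327 × 1.2 = 17192.4
Step 4: Final sum = 3314.0 + 2872.1 + 17192.4 = 23378.5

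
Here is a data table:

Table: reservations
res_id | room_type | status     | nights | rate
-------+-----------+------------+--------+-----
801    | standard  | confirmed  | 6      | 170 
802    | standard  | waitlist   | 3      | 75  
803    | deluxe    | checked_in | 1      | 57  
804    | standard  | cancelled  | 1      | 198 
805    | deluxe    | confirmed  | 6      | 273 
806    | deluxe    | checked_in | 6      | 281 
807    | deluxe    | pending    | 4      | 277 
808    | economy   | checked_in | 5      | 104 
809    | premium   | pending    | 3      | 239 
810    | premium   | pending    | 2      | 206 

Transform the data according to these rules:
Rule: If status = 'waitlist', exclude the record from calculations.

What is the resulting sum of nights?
34

Step 1: Identify records where status = 'waitlist'
Step 2: The excluded records sum to 3
Step 3: Original total nights = 37
Step 4: Remaining total = 37 - 3 = 34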